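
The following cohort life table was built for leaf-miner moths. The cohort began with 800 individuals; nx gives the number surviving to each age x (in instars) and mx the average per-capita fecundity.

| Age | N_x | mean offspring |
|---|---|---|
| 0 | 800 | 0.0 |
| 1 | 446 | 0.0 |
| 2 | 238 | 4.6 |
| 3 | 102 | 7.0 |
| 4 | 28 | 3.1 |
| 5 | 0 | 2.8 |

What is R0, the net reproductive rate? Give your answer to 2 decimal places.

lx = nx/n0 = nx/800: 1, 0.5575, 0.2975, 0.1275, 0.035, 0
lx·mx by age: 0, 0, 1.3685, 0.8925, 0.1085, 0
R0 = Σ lx·mx = 2.3695 → 2.37

2.37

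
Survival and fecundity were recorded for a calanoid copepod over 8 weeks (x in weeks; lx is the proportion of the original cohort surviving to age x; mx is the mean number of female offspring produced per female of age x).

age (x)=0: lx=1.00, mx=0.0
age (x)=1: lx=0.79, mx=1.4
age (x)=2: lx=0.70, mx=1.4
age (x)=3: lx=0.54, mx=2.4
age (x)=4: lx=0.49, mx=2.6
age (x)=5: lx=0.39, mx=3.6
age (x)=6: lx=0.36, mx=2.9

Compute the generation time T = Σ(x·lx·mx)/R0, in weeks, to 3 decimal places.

3.566

lx·mx: 0, 1.106, 0.98, 1.296, 1.274, 1.404, 1.044 → R0 = 7.104
x·lx·mx: 0, 1.106, 1.96, 3.888, 5.096, 7.02, 6.264 → Σ = 25.334
T = 25.334 / 7.104 = 3.56616… → 3.566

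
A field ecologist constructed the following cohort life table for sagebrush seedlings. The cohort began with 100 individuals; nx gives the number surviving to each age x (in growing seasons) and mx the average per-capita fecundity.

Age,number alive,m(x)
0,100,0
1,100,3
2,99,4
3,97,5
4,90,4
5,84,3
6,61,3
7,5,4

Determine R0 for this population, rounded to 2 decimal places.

lx = nx/n0 = nx/100: 1, 1, 0.99, 0.97, 0.9, 0.84, 0.61, 0.05
lx·mx by age: 0, 3, 3.96, 4.85, 3.6, 2.52, 1.83, 0.2
R0 = Σ lx·mx = 19.96 → 19.96

19.96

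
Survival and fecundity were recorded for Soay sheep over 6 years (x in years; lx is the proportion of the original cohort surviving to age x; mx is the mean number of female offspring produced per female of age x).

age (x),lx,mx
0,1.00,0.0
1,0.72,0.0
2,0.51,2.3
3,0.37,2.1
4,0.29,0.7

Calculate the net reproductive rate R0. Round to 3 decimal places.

lx·mx by age: 0, 0, 1.173, 0.777, 0.203
R0 = Σ lx·mx = 2.153 → 2.153

2.153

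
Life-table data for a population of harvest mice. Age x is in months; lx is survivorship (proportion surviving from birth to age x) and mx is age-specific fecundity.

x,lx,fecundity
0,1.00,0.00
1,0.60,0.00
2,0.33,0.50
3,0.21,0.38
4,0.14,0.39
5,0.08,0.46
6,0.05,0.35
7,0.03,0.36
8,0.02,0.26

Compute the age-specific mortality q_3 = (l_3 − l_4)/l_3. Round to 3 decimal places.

q_3 = (l_3 − l_4) / l_3 = (0.21 − 0.14) / 0.21
     = 0.07 / 0.21 = 0.333333… → 0.333

0.333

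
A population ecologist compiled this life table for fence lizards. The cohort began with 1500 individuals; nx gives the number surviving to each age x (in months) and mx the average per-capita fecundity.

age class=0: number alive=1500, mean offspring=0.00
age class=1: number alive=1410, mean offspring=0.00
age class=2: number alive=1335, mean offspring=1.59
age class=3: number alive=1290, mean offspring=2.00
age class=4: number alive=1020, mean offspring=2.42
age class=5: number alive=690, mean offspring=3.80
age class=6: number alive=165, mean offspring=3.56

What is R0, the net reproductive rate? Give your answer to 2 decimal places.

6.92

lx = nx/n0 = nx/1500: 1, 0.94, 0.89, 0.86, 0.68, 0.46, 0.11
lx·mx by age: 0, 0, 1.4151, 1.72, 1.6456, 1.748, 0.3916
R0 = Σ lx·mx = 6.9203 → 6.92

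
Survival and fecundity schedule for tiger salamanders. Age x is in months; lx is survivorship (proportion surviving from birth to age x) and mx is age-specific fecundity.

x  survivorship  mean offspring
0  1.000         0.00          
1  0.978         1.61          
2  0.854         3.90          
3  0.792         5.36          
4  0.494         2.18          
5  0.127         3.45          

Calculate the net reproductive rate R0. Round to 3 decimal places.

lx·mx by age: 0, 1.57458, 3.3306, 4.24512, 1.07692, 0.43815
R0 = Σ lx·mx = 10.66537 → 10.665

10.665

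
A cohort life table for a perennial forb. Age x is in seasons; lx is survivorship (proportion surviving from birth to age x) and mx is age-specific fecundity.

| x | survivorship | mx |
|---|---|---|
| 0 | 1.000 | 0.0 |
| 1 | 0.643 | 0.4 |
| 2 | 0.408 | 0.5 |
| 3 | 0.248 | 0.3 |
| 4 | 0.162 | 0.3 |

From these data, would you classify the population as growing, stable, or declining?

R0 = Σ lx·mx = 0 + 0.2572 + 0.204 + 0.0744 + 0.0486 = 0.5842
R0 < 1, so the population is declining.

declining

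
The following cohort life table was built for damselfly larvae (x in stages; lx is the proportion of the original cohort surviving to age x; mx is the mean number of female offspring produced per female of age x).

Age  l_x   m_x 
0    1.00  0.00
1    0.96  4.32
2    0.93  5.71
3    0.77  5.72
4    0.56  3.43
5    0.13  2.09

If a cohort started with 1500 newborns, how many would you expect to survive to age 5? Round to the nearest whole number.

195

Expected survivors = N0 · l_5 = 1500 × 0.13 = 195 → 195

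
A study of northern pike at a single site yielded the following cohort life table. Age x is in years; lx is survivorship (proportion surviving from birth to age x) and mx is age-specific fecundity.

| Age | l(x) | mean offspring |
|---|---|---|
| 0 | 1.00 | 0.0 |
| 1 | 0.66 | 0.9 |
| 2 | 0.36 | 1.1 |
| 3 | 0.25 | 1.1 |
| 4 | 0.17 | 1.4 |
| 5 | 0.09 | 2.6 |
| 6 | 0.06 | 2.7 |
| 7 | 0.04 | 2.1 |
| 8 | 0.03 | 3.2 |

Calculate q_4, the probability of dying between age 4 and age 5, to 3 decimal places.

q_4 = (l_4 − l_5) / l_4 = (0.17 − 0.09) / 0.17
     = 0.08 / 0.17 = 0.470588… → 0.471

0.471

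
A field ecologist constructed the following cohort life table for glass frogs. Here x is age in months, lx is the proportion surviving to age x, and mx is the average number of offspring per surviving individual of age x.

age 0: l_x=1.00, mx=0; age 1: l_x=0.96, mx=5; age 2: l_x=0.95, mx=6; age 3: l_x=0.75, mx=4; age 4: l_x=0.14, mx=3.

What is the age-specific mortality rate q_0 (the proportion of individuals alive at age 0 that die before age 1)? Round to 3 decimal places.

0.040

q_0 = (l_0 − l_1) / l_0 = (1 − 0.96) / 1
     = 0.04 / 1 = 0.04 → 0.040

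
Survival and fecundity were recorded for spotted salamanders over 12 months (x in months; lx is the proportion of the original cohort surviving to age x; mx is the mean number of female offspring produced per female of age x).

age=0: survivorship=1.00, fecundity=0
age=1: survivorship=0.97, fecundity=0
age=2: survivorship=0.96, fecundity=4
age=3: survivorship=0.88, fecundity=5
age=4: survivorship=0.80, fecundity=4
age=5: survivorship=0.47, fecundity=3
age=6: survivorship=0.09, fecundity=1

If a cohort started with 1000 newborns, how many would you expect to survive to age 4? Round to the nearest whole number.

Expected survivors = N0 · l_4 = 1000 × 0.80 = 800 → 800

800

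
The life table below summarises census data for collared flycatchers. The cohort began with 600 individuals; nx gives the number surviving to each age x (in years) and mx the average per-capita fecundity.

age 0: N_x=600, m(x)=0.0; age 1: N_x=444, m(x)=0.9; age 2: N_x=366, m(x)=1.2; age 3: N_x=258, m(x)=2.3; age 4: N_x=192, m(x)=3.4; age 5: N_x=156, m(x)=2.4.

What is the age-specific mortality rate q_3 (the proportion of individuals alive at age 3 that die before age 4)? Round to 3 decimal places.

0.256

lx = nx/n0 = nx/600: 1, 0.74, 0.61, 0.43, 0.32, 0.26
q_3 = (l_3 − l_4) / l_3 = (0.43 − 0.32) / 0.43
     = 0.11 / 0.43 = 0.255814… → 0.256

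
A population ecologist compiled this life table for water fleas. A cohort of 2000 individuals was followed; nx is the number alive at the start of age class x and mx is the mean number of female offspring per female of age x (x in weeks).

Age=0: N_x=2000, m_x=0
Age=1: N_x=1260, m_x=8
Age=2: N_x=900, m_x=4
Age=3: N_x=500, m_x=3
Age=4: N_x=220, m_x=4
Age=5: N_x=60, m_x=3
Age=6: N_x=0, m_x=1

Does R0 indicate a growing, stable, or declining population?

growing

lx = nx/n0 = nx/2000: 1, 0.63, 0.45, 0.25, 0.11, 0.03, 0
R0 = Σ lx·mx = 0 + 5.04 + 1.8 + 0.75 + 0.44 + 0.09 + 0 = 8.12
R0 > 1, so the population is growing.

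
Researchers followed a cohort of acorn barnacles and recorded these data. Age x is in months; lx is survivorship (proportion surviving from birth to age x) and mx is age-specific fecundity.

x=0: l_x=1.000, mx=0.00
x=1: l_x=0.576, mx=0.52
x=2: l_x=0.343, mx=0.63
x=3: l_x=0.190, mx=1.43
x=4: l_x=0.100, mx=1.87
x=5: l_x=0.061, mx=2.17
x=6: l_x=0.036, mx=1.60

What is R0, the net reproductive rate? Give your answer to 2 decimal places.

1.16

lx·mx by age: 0, 0.29952, 0.21609, 0.2717, 0.187, 0.13237, 0.0576
R0 = Σ lx·mx = 1.16428 → 1.16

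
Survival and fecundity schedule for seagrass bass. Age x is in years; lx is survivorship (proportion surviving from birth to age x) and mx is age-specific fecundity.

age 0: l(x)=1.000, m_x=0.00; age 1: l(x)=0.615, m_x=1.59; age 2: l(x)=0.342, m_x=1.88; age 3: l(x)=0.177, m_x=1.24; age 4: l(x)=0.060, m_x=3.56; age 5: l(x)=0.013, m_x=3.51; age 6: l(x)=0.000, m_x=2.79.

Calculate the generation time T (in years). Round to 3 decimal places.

1.907

lx·mx: 0, 0.97785, 0.64296, 0.21948, 0.2136, 0.04563, 0 → R0 = 2.09952
x·lx·mx: 0, 0.97785, 1.28592, 0.65844, 0.8544, 0.22815, 0 → Σ = 4.00476
T = 4.00476 / 2.09952 = 1.907465… → 1.907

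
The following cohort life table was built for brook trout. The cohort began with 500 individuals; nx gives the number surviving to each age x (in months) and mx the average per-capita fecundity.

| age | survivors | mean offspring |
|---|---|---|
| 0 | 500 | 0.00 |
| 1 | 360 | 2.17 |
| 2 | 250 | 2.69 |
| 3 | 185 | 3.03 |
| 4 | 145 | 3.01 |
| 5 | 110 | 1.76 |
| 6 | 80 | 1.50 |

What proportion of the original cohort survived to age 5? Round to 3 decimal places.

0.220

l_5 = n_5/n_0 = 110/500 = 0.22 → 0.220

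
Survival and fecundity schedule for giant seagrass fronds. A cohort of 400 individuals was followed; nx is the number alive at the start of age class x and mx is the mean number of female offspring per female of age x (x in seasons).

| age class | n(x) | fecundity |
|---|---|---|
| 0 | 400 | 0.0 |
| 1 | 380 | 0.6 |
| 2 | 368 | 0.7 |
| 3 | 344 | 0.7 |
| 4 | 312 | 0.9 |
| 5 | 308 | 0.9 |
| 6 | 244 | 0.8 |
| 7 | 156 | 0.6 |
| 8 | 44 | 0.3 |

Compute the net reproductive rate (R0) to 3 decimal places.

lx = nx/n0 = nx/400: 1, 0.95, 0.92, 0.86, 0.78, 0.77, 0.61, 0.39, 0.11
lx·mx by age: 0, 0.57, 0.644, 0.602, 0.702, 0.693, 0.488, 0.234, 0.033
R0 = Σ lx·mx = 3.966 → 3.966

3.966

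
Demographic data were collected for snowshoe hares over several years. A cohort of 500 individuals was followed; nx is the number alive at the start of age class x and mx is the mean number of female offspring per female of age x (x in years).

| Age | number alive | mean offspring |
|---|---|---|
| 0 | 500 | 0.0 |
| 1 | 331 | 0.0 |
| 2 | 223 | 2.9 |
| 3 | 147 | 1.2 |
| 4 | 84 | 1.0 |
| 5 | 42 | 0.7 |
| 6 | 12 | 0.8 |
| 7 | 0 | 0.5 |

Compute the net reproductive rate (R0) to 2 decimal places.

1.89

lx = nx/n0 = nx/500: 1, 0.662, 0.446, 0.294, 0.168, 0.084, 0.024, 0
lx·mx by age: 0, 0, 1.2934, 0.3528, 0.168, 0.0588, 0.0192, 0
R0 = Σ lx·mx = 1.8922 → 1.89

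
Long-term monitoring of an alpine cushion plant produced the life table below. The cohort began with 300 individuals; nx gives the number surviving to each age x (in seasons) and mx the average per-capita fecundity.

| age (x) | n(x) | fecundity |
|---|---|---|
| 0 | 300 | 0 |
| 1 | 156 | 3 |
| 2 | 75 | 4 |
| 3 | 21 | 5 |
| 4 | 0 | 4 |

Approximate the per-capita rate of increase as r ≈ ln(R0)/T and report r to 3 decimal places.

lx = nx/n0 = nx/300: 1, 0.52, 0.25, 0.07, 0
R0 = Σ lx·mx = 0 + 1.56 + 1 + 0.35 + 0 = 2.91
Σ x·lx·mx = 4.61; T = 4.61/2.91 = 1.58419…
r ≈ ln(R0)/T = ln(2.91)/1.58419… = 0.67426… → 0.674

0.674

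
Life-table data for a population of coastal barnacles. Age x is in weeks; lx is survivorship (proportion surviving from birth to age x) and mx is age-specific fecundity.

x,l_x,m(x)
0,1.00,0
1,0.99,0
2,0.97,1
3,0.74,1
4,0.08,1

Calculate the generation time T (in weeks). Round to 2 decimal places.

lx·mx: 0, 0, 0.97, 0.74, 0.08 → R0 = 1.79
x·lx·mx: 0, 0, 1.94, 2.22, 0.32 → Σ = 4.48
T = 4.48 / 1.79 = 2.502793… → 2.50

2.50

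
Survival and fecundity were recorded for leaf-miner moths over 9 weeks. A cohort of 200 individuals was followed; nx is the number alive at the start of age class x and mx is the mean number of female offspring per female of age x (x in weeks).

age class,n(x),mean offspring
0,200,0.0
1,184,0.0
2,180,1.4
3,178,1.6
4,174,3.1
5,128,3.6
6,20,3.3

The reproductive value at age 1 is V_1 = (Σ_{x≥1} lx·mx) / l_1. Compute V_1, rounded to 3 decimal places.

8.712

lx = nx/n0 = nx/200: 1, 0.92, 0.9, 0.89, 0.87, 0.64, 0.1
lx·mx for x ≥ 1: 0, 1.26, 1.424, 2.697, 2.304, 0.33 → sum = 8.015
V_1 = 8.015 / l_1 = 8.015 / 0.92 = 8.711957… → 8.712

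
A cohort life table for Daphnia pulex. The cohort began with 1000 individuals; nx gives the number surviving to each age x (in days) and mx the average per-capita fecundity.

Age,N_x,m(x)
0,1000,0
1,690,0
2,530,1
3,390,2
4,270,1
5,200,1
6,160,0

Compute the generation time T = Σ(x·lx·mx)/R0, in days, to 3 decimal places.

3.079

lx = nx/n0 = nx/1000: 1, 0.69, 0.53, 0.39, 0.27, 0.2, 0.16
lx·mx: 0, 0, 0.53, 0.78, 0.27, 0.2, 0 → R0 = 1.78
x·lx·mx: 0, 0, 1.06, 2.34, 1.08, 1, 0 → Σ = 5.48
T = 5.48 / 1.78 = 3.078652… → 3.079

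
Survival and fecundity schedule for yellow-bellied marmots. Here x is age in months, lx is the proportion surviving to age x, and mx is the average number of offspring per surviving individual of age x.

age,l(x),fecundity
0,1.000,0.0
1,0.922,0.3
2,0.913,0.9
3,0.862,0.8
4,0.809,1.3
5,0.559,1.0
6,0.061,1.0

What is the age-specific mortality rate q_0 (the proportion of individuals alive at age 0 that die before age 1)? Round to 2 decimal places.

q_0 = (l_0 − l_1) / l_0 = (1 − 0.922) / 1
     = 0.078 / 1 = 0.078 → 0.08

0.08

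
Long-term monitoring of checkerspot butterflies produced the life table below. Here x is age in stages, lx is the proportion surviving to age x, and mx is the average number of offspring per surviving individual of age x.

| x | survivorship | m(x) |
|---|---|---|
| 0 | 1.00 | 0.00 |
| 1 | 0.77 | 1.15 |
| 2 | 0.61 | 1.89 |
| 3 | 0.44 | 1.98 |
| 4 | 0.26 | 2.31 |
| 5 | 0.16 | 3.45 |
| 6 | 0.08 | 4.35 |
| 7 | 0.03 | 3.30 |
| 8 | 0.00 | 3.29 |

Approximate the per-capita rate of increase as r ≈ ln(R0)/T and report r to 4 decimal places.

0.4940

R0 = Σ lx·mx = 0 + 0.8855 + 1.1529 + 0.8712 + 0.6006 + 0.552 + 0.348 + 0.099 + 0 = 4.5092
Σ x·lx·mx = 13.7483; T = 13.7483/4.5092 = 3.04894…
r ≈ ln(R0)/T = ln(4.5092)/3.04894… = 0.493981… → 0.4940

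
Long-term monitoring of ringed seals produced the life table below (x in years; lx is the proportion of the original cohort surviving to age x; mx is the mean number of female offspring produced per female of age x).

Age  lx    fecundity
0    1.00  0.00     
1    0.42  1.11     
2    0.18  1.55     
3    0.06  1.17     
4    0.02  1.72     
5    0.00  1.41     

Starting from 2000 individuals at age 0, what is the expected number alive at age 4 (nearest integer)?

Expected survivors = N0 · l_4 = 2000 × 0.02 = 40 → 40

40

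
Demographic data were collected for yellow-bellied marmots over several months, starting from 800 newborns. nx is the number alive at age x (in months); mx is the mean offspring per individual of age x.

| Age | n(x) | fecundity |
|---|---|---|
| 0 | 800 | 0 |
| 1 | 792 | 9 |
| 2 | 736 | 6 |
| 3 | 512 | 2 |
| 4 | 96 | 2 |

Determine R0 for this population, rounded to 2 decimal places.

lx = nx/n0 = nx/800: 1, 0.99, 0.92, 0.64, 0.12
lx·mx by age: 0, 8.91, 5.52, 1.28, 0.24
R0 = Σ lx·mx = 15.95 → 15.95

15.95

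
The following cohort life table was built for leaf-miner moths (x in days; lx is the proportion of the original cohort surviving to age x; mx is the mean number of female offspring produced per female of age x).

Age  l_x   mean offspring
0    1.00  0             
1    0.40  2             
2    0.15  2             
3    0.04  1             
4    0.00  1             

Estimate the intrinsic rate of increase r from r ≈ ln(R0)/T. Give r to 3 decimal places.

0.098

R0 = Σ lx·mx = 0 + 0.8 + 0.3 + 0.04 + 0 = 1.14
Σ x·lx·mx = 1.52; T = 1.52/1.14 = 1.33333…
r ≈ ln(R0)/T = ln(1.14)/1.33333… = 0.09827… → 0.098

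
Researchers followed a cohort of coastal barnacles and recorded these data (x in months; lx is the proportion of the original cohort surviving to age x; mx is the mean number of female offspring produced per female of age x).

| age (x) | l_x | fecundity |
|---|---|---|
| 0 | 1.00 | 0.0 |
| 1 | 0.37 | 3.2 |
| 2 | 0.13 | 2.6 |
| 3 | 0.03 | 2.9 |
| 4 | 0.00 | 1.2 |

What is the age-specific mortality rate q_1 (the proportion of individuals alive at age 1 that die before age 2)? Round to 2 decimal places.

q_1 = (l_1 − l_2) / l_1 = (0.37 − 0.13) / 0.37
     = 0.24 / 0.37 = 0.648649… → 0.65

0.65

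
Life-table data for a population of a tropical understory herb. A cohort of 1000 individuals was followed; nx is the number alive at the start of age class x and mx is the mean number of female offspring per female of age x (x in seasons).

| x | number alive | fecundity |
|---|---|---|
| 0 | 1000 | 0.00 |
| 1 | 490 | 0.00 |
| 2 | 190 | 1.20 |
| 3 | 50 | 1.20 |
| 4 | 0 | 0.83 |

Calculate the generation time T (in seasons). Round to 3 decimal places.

lx = nx/n0 = nx/1000: 1, 0.49, 0.19, 0.05, 0
lx·mx: 0, 0, 0.228, 0.06, 0 → R0 = 0.288
x·lx·mx: 0, 0, 0.456, 0.18, 0 → Σ = 0.636
T = 0.636 / 0.288 = 2.208333… → 2.208

2.208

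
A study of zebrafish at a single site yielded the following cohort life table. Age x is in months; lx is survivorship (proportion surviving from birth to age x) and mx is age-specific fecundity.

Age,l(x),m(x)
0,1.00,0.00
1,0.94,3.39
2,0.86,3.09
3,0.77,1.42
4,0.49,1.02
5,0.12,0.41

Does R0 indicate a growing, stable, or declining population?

growing

R0 = Σ lx·mx = 0 + 3.1866 + 2.6574 + 1.0934 + 0.4998 + 0.0492 = 7.4864
R0 > 1, so the population is growing.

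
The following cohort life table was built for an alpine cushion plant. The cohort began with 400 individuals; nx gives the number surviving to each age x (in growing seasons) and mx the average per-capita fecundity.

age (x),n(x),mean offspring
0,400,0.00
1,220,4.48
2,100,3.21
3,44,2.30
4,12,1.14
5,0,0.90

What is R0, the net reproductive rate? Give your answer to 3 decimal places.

lx = nx/n0 = nx/400: 1, 0.55, 0.25, 0.11, 0.03, 0
lx·mx by age: 0, 2.464, 0.8025, 0.253, 0.0342, 0
R0 = Σ lx·mx = 3.5537 → 3.554

3.554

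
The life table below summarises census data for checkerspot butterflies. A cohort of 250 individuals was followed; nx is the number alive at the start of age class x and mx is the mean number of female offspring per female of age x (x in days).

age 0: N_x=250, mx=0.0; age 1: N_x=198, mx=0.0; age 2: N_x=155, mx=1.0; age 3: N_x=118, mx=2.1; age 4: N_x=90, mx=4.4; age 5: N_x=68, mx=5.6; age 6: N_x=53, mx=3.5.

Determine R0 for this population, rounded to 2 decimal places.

lx = nx/n0 = nx/250: 1, 0.792, 0.62, 0.472, 0.36, 0.272, 0.212
lx·mx by age: 0, 0, 0.62, 0.9912, 1.584, 1.5232, 0.742
R0 = Σ lx·mx = 5.4604 → 5.46

5.46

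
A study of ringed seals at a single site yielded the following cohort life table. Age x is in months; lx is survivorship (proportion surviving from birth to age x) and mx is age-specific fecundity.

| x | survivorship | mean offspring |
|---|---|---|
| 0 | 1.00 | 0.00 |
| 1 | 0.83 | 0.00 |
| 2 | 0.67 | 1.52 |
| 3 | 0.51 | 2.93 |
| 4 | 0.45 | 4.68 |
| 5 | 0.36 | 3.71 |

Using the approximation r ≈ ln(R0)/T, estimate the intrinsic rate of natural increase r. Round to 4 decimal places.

R0 = Σ lx·mx = 0 + 0 + 1.0184 + 1.4943 + 2.106 + 1.3356 = 5.9543
Σ x·lx·mx = 21.6217; T = 21.6217/5.9543 = 3.63127…
r ≈ ln(R0)/T = ln(5.9543)/3.63127… = 0.491319… → 0.4913

0.4913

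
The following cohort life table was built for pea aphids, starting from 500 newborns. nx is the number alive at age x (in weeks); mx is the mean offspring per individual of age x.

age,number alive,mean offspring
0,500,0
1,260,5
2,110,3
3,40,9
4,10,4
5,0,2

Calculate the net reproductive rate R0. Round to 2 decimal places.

lx = nx/n0 = nx/500: 1, 0.52, 0.22, 0.08, 0.02, 0
lx·mx by age: 0, 2.6, 0.66, 0.72, 0.08, 0
R0 = Σ lx·mx = 4.06 → 4.06

4.06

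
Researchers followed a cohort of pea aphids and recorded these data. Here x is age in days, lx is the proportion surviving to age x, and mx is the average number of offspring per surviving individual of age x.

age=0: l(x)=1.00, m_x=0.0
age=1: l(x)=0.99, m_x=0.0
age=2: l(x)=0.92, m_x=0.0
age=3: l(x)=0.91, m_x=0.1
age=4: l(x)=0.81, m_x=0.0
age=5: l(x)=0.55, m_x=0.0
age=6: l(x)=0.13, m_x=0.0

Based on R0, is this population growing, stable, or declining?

declining

R0 = Σ lx·mx = 0 + 0 + 0 + 0.091 + 0 + 0 + 0 = 0.091
R0 < 1, so the population is declining.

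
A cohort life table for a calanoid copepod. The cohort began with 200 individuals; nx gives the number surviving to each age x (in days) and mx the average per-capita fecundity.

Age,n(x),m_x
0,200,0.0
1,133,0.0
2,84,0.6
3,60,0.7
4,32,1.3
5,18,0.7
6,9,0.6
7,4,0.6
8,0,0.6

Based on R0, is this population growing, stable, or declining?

declining

lx = nx/n0 = nx/200: 1, 0.665, 0.42, 0.3, 0.16, 0.09, 0.045, 0.02, 0
R0 = Σ lx·mx = 0 + 0 + 0.252 + 0.21 + 0.208 + 0.063 + 0.027 + 0.012 + 0 = 0.772
R0 < 1, so the population is declining.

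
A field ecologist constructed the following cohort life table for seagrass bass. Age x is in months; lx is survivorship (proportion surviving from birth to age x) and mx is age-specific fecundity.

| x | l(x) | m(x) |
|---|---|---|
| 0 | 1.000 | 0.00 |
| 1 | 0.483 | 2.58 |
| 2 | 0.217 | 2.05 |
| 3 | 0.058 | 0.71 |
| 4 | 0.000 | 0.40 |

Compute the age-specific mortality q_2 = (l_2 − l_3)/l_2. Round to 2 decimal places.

0.73

q_2 = (l_2 − l_3) / l_2 = (0.217 − 0.058) / 0.217
     = 0.159 / 0.217 = 0.732719… → 0.73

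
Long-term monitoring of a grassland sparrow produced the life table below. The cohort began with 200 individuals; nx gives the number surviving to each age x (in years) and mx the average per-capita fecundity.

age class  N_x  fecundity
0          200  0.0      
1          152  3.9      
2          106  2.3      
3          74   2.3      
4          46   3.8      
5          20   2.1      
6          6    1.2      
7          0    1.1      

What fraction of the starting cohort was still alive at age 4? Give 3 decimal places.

0.230

l_4 = n_4/n_0 = 46/200 = 0.23 → 0.230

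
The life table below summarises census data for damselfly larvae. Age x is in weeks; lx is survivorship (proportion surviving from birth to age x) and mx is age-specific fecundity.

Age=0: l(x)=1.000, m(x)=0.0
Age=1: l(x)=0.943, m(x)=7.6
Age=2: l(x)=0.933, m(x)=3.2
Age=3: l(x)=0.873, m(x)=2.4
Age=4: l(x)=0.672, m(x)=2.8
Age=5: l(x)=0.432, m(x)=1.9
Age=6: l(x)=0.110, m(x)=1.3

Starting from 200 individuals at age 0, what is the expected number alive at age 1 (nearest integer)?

189

Expected survivors = N0 · l_1 = 200 × 0.943 = 188.6 → 189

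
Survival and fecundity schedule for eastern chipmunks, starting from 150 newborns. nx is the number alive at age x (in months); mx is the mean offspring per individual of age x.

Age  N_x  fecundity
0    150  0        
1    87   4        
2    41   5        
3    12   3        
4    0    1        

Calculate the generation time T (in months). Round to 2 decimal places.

1.47

lx = nx/n0 = nx/150: 1, 0.58, 0.27333…, 0.08, 0
lx·mx: 0, 2.32, 1.366667…, 0.24, 0 → R0 = 3.926667…
x·lx·mx: 0, 2.32, 2.733333…, 0.72, 0 → Σ = 5.773333…
T = 5.773333… / 3.926667… = 1.470289… → 1.47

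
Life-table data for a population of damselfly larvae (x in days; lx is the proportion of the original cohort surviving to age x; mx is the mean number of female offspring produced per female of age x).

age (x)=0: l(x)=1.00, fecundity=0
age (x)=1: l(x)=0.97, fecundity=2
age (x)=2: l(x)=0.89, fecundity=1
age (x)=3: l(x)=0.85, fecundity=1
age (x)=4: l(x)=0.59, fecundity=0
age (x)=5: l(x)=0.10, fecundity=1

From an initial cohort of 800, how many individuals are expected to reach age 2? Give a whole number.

Expected survivors = N0 · l_2 = 800 × 0.89 = 712 → 712

712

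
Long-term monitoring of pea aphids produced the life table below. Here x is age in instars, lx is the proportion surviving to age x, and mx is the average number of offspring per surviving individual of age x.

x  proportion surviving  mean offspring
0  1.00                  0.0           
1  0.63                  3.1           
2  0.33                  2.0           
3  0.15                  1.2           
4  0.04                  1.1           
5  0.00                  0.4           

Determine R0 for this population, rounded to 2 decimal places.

lx·mx by age: 0, 1.953, 0.66, 0.18, 0.044, 0
R0 = Σ lx·mx = 2.837 → 2.84

2.84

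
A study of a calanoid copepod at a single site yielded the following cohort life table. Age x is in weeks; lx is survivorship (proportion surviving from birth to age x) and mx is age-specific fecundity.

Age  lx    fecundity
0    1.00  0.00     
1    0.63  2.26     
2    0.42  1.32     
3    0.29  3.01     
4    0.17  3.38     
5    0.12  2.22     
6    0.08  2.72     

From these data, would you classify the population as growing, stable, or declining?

R0 = Σ lx·mx = 0 + 1.4238 + 0.5544 + 0.8729 + 0.5746 + 0.2664 + 0.2176 = 3.9097
R0 > 1, so the population is growing.

growing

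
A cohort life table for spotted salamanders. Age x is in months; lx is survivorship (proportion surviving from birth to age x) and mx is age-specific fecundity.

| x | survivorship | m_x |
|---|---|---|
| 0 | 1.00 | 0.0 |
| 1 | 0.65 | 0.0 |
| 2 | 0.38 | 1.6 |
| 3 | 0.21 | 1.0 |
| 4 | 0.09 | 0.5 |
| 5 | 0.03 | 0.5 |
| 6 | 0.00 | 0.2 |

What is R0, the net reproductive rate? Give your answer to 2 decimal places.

0.88

lx·mx by age: 0, 0, 0.608, 0.21, 0.045, 0.015, 0
R0 = Σ lx·mx = 0.878 → 0.88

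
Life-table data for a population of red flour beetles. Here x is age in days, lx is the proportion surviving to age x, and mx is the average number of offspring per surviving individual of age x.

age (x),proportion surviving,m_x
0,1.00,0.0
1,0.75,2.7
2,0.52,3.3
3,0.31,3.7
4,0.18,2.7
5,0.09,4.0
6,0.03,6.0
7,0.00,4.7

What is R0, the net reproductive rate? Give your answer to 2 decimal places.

5.91

lx·mx by age: 0, 2.025, 1.716, 1.147, 0.486, 0.36, 0.18, 0
R0 = Σ lx·mx = 5.914 → 5.91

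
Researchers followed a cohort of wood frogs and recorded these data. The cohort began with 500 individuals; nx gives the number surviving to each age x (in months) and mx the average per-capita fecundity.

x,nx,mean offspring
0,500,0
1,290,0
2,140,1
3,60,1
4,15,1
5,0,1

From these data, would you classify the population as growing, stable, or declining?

lx = nx/n0 = nx/500: 1, 0.58, 0.28, 0.12, 0.03, 0
R0 = Σ lx·mx = 0 + 0 + 0.28 + 0.12 + 0.03 + 0 = 0.43
R0 < 1, so the population is declining.

declining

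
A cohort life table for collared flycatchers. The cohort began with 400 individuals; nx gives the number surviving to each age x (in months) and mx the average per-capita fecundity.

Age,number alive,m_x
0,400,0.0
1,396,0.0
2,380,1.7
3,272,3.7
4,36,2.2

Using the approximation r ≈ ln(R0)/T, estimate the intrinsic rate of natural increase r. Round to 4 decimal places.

lx = nx/n0 = nx/400: 1, 0.99, 0.95, 0.68, 0.09
R0 = Σ lx·mx = 0 + 0 + 1.615 + 2.516 + 0.198 = 4.329
Σ x·lx·mx = 11.57; T = 11.57/4.329 = 2.67267…
r ≈ ln(R0)/T = ln(4.329)/2.67267… = 0.548266… → 0.5483

0.5483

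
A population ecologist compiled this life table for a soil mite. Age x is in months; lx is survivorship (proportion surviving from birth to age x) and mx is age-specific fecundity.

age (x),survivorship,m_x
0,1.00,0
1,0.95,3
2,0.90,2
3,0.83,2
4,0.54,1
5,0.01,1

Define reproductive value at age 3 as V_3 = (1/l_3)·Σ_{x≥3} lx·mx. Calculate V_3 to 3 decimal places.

2.663

lx·mx for x ≥ 3: 1.66, 0.54, 0.01 → sum = 2.21
V_3 = 2.21 / l_3 = 2.21 / 0.83 = 2.662651… → 2.663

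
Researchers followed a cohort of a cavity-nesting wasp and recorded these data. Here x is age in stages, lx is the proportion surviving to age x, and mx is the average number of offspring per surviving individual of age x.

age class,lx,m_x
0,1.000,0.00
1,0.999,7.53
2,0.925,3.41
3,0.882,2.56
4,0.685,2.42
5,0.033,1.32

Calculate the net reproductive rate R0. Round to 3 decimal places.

14.636

lx·mx by age: 0, 7.52247, 3.15425, 2.25792, 1.6577, 0.04356
R0 = Σ lx·mx = 14.6359 → 14.636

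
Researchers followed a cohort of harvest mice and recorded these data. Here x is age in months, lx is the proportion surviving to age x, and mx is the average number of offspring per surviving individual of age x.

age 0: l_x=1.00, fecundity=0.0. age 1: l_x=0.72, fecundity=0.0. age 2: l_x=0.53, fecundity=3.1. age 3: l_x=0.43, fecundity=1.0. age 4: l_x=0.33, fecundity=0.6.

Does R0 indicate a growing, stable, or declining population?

R0 = Σ lx·mx = 0 + 0 + 1.643 + 0.43 + 0.198 = 2.271
R0 > 1, so the population is growing.

growing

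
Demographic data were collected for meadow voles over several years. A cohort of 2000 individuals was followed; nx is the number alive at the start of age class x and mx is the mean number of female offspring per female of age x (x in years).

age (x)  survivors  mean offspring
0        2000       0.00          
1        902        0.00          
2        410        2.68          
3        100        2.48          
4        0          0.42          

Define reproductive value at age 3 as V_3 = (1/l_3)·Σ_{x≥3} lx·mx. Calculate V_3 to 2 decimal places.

lx = nx/n0 = nx/2000: 1, 0.451, 0.205, 0.05, 0
lx·mx for x ≥ 3: 0.124, 0 → sum = 0.124
V_3 = 0.124 / l_3 = 0.124 / 0.05 = 2.48 → 2.48

2.48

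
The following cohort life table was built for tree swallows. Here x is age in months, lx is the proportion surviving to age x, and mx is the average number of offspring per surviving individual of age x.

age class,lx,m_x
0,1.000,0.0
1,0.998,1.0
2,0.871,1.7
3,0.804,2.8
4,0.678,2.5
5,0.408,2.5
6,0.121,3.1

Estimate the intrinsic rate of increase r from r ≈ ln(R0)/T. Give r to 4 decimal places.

R0 = Σ lx·mx = 0 + 0.998 + 1.4807 + 2.2512 + 1.695 + 1.02 + 0.3751 = 7.82
Σ x·lx·mx = 24.8436; T = 24.8436/7.82 = 3.17693…
r ≈ ln(R0)/T = ln(7.82)/3.17693… = 0.647381… → 0.6474

0.6474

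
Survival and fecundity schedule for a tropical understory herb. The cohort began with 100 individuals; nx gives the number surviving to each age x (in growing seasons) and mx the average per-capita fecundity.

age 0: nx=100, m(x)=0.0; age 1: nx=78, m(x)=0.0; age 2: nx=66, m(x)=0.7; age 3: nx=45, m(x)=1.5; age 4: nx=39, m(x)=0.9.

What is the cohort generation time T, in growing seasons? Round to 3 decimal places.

2.925

lx = nx/n0 = nx/100: 1, 0.78, 0.66, 0.45, 0.39
lx·mx: 0, 0, 0.462, 0.675, 0.351 → R0 = 1.488
x·lx·mx: 0, 0, 0.924, 2.025, 1.404 → Σ = 4.353
T = 4.353 / 1.488 = 2.925403… → 2.925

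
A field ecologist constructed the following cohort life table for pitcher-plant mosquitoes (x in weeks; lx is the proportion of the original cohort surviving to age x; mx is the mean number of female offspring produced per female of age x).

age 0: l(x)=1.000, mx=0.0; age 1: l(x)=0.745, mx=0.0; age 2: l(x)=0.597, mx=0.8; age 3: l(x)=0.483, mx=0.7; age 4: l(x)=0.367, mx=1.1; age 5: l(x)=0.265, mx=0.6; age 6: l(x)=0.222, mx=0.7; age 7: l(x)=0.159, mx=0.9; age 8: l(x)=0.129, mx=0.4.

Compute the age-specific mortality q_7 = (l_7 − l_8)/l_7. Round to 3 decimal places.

q_7 = (l_7 − l_8) / l_7 = (0.159 − 0.129) / 0.159
     = 0.03 / 0.159 = 0.188679… → 0.189

0.189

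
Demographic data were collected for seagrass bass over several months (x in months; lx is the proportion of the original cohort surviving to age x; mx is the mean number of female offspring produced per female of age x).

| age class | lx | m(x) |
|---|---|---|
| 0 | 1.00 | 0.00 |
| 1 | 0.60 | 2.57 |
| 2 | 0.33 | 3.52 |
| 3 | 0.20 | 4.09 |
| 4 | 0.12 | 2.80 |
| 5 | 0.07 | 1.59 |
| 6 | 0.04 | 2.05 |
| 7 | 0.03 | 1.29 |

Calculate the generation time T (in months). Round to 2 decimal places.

2.20

lx·mx: 0, 1.542, 1.1616, 0.818, 0.336, 0.1113, 0.082, 0.0387 → R0 = 4.0896
x·lx·mx: 0, 1.542, 2.3232, 2.454, 1.344, 0.5565, 0.492, 0.2709 → Σ = 8.9826
T = 8.9826 / 4.0896 = 2.19645… → 2.20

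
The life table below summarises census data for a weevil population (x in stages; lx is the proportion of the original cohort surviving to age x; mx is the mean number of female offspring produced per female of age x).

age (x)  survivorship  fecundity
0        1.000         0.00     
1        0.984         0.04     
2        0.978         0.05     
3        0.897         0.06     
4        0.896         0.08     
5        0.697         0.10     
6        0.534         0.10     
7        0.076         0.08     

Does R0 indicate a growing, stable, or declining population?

R0 = Σ lx·mx = 0 + 0.03936 + 0.0489 + 0.05382 + 0.07168 + 0.0697 + 0.0534 + 0.00608 = 0.34294
R0 < 1, so the population is declining.

declining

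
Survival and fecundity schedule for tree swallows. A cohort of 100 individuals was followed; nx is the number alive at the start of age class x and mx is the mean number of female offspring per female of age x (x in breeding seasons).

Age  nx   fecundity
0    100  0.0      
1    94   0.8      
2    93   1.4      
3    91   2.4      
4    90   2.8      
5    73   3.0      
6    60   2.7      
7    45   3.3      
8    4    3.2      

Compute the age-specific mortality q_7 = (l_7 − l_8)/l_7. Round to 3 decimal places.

0.911

lx = nx/n0 = nx/100: 1, 0.94, 0.93, 0.91, 0.9, 0.73, 0.6, 0.45, 0.04
q_7 = (l_7 − l_8) / l_7 = (0.45 − 0.04) / 0.45
     = 0.41 / 0.45 = 0.911111… → 0.911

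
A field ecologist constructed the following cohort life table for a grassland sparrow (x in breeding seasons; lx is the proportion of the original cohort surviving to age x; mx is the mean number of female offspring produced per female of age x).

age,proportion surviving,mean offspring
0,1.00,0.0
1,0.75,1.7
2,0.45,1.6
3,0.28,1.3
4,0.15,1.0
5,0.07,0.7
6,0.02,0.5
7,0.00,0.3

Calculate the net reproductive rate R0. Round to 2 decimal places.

lx·mx by age: 0, 1.275, 0.72, 0.364, 0.15, 0.049, 0.01, 0
R0 = Σ lx·mx = 2.568 → 2.57

2.57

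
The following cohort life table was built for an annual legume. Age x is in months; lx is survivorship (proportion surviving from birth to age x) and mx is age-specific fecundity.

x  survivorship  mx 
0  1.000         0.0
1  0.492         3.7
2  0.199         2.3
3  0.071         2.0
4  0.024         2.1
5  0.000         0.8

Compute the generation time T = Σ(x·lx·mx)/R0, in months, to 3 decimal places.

lx·mx: 0, 1.8204, 0.4577, 0.142, 0.0504, 0 → R0 = 2.4705
x·lx·mx: 0, 1.8204, 0.9154, 0.426, 0.2016, 0 → Σ = 3.3634
T = 3.3634 / 2.4705 = 1.361425… → 1.361

1.361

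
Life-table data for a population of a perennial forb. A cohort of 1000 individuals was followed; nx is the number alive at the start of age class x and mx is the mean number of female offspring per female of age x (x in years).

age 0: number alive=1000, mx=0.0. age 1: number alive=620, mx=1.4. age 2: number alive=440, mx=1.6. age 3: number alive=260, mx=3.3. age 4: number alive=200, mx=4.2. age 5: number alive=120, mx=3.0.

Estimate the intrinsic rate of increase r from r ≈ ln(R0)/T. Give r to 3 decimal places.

0.468

lx = nx/n0 = nx/1000: 1, 0.62, 0.44, 0.26, 0.2, 0.12
R0 = Σ lx·mx = 0 + 0.868 + 0.704 + 0.858 + 0.84 + 0.36 = 3.63
Σ x·lx·mx = 10.01; T = 10.01/3.63 = 2.75758…
r ≈ ln(R0)/T = ln(3.63)/2.75758… = 0.46752… → 0.468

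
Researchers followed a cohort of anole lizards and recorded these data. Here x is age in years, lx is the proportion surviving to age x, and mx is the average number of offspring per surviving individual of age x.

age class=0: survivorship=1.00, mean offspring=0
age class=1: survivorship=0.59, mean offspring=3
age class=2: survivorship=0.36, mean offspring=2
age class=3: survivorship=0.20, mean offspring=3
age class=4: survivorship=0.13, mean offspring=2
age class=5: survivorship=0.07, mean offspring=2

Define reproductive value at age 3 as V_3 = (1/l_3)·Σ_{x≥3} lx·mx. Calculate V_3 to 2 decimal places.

lx·mx for x ≥ 3: 0.6, 0.26, 0.14 → sum = 1
V_3 = 1 / l_3 = 1 / 0.2 = 5 → 5.00

5.00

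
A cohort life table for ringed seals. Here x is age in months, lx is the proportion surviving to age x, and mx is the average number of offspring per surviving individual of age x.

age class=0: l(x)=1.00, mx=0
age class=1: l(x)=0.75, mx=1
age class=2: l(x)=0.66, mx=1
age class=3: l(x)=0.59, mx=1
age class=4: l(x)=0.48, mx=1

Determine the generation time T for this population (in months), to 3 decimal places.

lx·mx: 0, 0.75, 0.66, 0.59, 0.48 → R0 = 2.48
x·lx·mx: 0, 0.75, 1.32, 1.77, 1.92 → Σ = 5.76
T = 5.76 / 2.48 = 2.322581… → 2.323

2.323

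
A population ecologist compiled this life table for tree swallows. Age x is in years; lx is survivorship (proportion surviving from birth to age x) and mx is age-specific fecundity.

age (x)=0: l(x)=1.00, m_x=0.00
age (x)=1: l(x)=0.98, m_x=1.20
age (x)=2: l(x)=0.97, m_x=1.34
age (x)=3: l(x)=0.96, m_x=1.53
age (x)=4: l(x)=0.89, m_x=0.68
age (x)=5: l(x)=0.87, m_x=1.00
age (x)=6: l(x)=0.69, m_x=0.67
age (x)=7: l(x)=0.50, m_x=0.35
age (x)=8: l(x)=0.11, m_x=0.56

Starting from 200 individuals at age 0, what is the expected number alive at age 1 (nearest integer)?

Expected survivors = N0 · l_1 = 200 × 0.98 = 196 → 196

196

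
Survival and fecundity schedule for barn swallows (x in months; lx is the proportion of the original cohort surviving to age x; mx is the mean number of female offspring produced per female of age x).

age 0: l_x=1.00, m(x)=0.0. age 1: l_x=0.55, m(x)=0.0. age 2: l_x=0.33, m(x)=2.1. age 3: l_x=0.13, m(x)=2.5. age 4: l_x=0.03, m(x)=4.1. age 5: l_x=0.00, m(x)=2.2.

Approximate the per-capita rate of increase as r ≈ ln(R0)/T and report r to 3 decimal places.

R0 = Σ lx·mx = 0 + 0 + 0.693 + 0.325 + 0.123 + 0 = 1.141
Σ x·lx·mx = 2.853; T = 2.853/1.141 = 2.50044…
r ≈ ln(R0)/T = ln(1.141)/2.50044… = 0.05275… → 0.053

0.053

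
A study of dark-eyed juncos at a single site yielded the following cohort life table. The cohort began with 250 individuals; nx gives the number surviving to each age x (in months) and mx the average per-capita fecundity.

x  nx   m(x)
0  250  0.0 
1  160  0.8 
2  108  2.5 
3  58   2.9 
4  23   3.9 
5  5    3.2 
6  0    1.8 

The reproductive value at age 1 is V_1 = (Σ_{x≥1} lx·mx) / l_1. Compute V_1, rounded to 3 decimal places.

lx = nx/n0 = nx/250: 1, 0.64, 0.432, 0.232, 0.092, 0.02, 0
lx·mx for x ≥ 1: 0.512, 1.08, 0.6728, 0.3588, 0.064, 0 → sum = 2.6876
V_1 = 2.6876 / l_1 = 2.6876 / 0.64 = 4.199375 → 4.199

4.199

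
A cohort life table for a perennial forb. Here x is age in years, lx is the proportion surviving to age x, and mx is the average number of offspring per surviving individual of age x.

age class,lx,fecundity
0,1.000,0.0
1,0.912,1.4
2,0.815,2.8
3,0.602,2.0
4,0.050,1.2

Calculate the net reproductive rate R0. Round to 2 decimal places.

4.82

lx·mx by age: 0, 1.2768, 2.282, 1.204, 0.06
R0 = Σ lx·mx = 4.8228 → 4.82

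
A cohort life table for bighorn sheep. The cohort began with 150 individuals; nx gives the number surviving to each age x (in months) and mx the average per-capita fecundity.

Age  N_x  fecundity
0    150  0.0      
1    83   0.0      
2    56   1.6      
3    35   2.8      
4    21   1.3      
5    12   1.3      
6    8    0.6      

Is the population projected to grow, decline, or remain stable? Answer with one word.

lx = nx/n0 = nx/150: 1, 0.55333…, 0.37333…, 0.23333…, 0.14, 0.08, 0.05333…
R0 = Σ lx·mx = 0 + 0 + 0.597333… + 0.653333… + 0.182 + 0.104 + 0.032… = 1.568667…
R0 > 1, so the population is growing.

growing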